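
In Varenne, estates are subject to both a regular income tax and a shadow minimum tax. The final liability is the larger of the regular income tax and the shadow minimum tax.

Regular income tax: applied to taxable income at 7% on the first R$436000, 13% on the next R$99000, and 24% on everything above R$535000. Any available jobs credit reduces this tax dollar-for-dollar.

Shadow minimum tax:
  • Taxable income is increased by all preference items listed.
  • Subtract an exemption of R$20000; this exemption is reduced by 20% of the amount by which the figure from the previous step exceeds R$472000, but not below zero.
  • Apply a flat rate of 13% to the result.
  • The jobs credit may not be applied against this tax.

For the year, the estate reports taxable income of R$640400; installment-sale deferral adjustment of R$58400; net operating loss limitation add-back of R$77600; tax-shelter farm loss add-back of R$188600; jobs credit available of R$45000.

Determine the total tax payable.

R$125450

Regular income tax:
  R$436000 × 7% = R$30520
  R$99000 × 13% = R$12870
  R$105400 × 24% = R$25296
  → R$68686
  Less jobs credit R$45000 → R$23686

Shadow minimum tax:
  Adjusted income: R$640400 + R$58400 + R$77600 + R$188600 = R$965000
  Exemption: 20% × (R$965000 − R$472000) = R$98600 ≥ R$20000, so the exemption is fully phased out
  Base: R$965000 − R$0 = R$965000
  R$965000 × 13% = R$125450

R$125450 > R$23686, so the shadow minimum tax is the binding amount.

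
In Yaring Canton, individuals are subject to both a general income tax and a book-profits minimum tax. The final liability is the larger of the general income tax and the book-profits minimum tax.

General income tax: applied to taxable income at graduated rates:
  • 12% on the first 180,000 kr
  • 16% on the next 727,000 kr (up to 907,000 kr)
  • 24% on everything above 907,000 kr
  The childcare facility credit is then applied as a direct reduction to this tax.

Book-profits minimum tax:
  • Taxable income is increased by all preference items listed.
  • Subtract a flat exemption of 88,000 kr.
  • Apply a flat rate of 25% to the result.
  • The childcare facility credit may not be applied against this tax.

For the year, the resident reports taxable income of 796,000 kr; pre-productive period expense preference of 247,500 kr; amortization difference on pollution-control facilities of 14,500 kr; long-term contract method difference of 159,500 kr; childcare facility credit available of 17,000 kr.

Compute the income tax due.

General income tax:
  180,000 kr × 12% = 21,600 kr
  616,000 kr × 16% = 98,560 kr
  → 120,160 kr
  Less childcare facility credit 17,000 kr → 103,160 kr

Book-profits minimum tax:
  Adjusted income: 796,000 kr + 247,500 kr + 14,500 kr + 159,500 kr = 1,217,500 kr
  Less exemption 88,000 kr → base 1,129,500 kr
  1,129,500 kr × 25% = 282,375 kr

282,375 kr > 103,160 kr, so the book-profits minimum tax is the binding amount.

282,375 kr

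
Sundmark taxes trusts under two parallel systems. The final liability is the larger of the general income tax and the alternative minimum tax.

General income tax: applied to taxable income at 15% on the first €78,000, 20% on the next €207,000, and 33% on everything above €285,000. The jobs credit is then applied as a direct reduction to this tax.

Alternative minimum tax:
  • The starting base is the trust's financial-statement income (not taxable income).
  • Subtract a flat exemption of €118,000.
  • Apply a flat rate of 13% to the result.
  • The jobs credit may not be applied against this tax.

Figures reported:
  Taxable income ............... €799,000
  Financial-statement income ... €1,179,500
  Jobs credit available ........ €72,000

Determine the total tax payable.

General income tax:
  €78,000 × 15% = €11,700
  €207,000 × 20% = €41,400
  €514,000 × 33% = €169,620
  → €222,720
  Less jobs credit €72,000 → €150,720

Alternative minimum tax:
  Base (financial-statement income): €1,179,500
  Less exemption €118,000 → base €1,061,500
  €1,061,500 × 13% = €137,995

€150,720 > €137,995, so the general income tax governs.

€150,720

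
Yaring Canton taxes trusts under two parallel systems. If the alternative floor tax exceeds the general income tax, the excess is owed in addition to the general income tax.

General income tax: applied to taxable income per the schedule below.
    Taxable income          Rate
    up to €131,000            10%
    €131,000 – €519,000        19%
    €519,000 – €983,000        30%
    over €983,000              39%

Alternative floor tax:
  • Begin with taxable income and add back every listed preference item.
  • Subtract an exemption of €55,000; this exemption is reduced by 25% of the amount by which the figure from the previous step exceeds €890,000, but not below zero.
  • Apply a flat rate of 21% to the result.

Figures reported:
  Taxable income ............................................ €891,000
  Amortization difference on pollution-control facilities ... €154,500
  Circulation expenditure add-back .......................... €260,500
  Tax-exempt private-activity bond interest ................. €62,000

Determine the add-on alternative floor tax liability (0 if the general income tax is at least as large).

€88,860

General income tax:
  €131,000 × 10% = €13,100
  €388,000 × 19% = €73,720
  €372,000 × 30% = €111,600
  → €198,420

Alternative floor tax:
  Adjusted income: €891,000 + €154,500 + €260,500 + €62,000 = €1,368,000
  Exemption: 25% × (€1,368,000 − €890,000) = €119,500 ≥ €55,000, so the exemption is fully phased out
  Base: €1,368,000 − €0 = €1,368,000
  €1,368,000 × 21% = €287,280

Excess of alternative floor tax over general income tax: €287,280 − €198,420 = €88,860.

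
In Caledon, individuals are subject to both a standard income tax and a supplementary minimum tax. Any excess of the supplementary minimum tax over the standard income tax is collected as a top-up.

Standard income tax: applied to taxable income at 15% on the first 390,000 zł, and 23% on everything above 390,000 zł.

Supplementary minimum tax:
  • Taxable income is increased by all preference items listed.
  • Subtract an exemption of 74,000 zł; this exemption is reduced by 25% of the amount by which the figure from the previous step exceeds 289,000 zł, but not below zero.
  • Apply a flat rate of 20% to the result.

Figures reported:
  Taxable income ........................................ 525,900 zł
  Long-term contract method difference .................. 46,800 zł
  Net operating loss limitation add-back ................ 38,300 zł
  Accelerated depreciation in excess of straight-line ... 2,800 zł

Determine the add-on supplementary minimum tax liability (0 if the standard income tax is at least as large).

Standard income tax:
  390,000 zł × 15% = 58,500 zł
  135,900 zł × 23% = 31,257 zł
  → 89,757 zł

Supplementary minimum tax:
  Adjusted income: 525,900 zł + 46,800 zł + 38,300 zł + 2,800 zł = 613,800 zł
  Exemption: 25% × (613,800 zł − 289,000 zł) = 81,200 zł ≥ 74,000 zł, so the exemption is fully phased out
  Base: 613,800 zł − 0 zł = 613,800 zł
  613,800 zł × 20% = 122,760 zł

Excess of supplementary minimum tax over standard income tax: 122,760 zł − 89,757 zł = 33,003 zł.

33,003 zł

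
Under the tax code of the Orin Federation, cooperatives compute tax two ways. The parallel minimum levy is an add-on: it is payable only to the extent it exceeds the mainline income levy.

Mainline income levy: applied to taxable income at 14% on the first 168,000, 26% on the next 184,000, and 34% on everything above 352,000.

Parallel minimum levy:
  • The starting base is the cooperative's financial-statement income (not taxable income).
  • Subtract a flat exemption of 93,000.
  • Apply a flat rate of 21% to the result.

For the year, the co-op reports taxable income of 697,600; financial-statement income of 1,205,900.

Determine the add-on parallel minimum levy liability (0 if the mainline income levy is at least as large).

44,845

Mainline income levy:
  168,000 × 14% = 23,520
  184,000 × 26% = 47,840
  345,600 × 34% = 117,504
  → 188,864

Parallel minimum levy:
  Base (financial-statement income): 1,205,900
  Less exemption 93,000 → base 1,112,900
  1,112,900 × 21% = 233,709

Excess of parallel minimum levy over mainline income levy: 233,709 − 188,864 = 44,845.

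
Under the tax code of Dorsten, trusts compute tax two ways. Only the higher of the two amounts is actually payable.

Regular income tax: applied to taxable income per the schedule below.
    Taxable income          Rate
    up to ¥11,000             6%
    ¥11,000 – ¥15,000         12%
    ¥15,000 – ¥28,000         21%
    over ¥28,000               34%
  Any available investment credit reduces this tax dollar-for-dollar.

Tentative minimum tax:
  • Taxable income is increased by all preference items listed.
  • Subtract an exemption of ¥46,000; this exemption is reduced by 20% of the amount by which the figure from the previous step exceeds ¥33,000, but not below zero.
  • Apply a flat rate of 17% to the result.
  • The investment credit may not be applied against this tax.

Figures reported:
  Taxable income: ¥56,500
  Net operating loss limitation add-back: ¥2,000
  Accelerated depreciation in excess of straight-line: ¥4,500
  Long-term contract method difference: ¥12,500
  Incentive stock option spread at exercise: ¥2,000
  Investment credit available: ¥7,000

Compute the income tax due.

¥6,868

Regular income tax:
  ¥11,000 × 6% = ¥660
  ¥4,000 × 12% = ¥480
  ¥13,000 × 21% = ¥2,730
  ¥28,500 × 34% = ¥9,690
  → ¥13,560
  Less investment credit ¥7,000 → ¥6,560

Tentative minimum tax:
  Adjusted income: ¥56,500 + ¥2,000 + ¥4,500 + ¥12,500 + ¥2,000 = ¥77,500
  Exemption: ¥46,000 − 20% × (¥77,500 − ¥33,000) = ¥46,000 − ¥8,900 = ¥37,100
  Base: ¥77,500 − ¥37,100 = ¥40,400
  ¥40,400 × 17% = ¥6,868

¥6,868 > ¥6,560, so the tentative minimum tax is the binding amount.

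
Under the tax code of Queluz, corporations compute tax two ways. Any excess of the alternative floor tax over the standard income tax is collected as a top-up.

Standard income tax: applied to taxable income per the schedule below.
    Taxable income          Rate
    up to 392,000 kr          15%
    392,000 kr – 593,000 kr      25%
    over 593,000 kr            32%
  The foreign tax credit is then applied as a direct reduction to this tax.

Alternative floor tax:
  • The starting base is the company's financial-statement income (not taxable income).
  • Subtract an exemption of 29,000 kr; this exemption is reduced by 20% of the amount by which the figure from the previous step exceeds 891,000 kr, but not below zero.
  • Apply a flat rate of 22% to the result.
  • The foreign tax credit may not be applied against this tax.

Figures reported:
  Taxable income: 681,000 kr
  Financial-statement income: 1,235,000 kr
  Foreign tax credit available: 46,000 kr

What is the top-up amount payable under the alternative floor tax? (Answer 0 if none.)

Alternative floor tax:
  Base (financial-statement income): 1,235,000 kr
  Exemption: 20% × (1,235,000 kr − 891,000 kr) = 68,800 kr ≥ 29,000 kr, so the exemption is fully phased out
  Base: 1,235,000 kr − 0 kr = 1,235,000 kr
  1,235,000 kr × 22% = 271,700 kr

Standard income tax:
  392,000 kr × 15% = 58,800 kr
  201,000 kr × 25% = 50,250 kr
  88,000 kr × 32% = 28,160 kr
  → 137,210 kr
  Less foreign tax credit 46,000 kr → 91,210 kr

Excess of alternative floor tax over standard income tax: 271,700 kr − 91,210 kr = 180,490 kr.

180,490 kr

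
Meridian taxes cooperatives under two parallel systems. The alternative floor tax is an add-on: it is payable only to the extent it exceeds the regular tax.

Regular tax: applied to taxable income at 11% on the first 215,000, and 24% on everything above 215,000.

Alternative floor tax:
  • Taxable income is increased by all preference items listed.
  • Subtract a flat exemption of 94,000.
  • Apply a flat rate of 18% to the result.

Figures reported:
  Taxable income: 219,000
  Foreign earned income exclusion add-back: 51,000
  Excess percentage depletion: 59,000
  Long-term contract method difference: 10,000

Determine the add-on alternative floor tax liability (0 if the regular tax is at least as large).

19,490

Regular tax:
  215,000 × 11% = 23,650
  4,000 × 24% = 960
  → 24,610

Alternative floor tax:
  Adjusted income: 219,000 + 51,000 + 59,000 + 10,000 = 339,000
  Less exemption 94,000 → base 245,000
  245,000 × 18% = 44,100

Excess of alternative floor tax over regular tax: 44,100 − 24,610 = 19,490.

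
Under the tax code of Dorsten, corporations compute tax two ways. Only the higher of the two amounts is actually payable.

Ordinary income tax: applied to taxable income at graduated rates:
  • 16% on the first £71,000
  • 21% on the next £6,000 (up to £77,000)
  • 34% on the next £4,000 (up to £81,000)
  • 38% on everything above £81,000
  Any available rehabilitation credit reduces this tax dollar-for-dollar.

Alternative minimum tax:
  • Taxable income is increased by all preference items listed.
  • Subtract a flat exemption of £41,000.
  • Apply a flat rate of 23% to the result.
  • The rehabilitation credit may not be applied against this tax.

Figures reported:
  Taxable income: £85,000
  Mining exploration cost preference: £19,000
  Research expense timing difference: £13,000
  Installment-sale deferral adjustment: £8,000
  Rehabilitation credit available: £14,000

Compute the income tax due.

£19,320

Alternative minimum tax:
  Adjusted income: £85,000 + £19,000 + £13,000 + £8,000 = £125,000
  Less exemption £41,000 → base £84,000
  £84,000 × 23% = £19,320

Ordinary income tax:
  £71,000 × 16% = £11,360
  £6,000 × 21% = £1,260
  £4,000 × 34% = £1,360
  £4,000 × 38% = £1,520
  → £15,500
  Less rehabilitation credit £14,000 → £1,500

£19,320 > £1,500, so the alternative minimum tax is the binding amount.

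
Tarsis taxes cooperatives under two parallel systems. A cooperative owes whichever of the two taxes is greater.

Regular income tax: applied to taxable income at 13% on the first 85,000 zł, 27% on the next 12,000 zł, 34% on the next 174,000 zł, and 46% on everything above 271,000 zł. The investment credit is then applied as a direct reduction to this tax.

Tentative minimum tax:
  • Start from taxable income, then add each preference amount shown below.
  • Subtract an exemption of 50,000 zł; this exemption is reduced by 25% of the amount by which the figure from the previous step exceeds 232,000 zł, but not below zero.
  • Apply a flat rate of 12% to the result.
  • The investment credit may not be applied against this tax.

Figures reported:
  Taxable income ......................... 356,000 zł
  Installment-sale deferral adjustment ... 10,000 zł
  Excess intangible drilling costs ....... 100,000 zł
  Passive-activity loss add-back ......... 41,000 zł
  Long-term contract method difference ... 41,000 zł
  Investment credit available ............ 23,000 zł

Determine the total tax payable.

Regular income tax:
  85,000 zł × 13% = 11,050 zł
  12,000 zł × 27% = 3,240 zł
  174,000 zł × 34% = 59,160 zł
  85,000 zł × 46% = 39,100 zł
  → 112,550 zł
  Less investment credit 23,000 zł → 89,550 zł

Tentative minimum tax:
  Adjusted income: 356,000 zł + 10,000 zł + 100,000 zł + 41,000 zł + 41,000 zł = 548,000 zł
  Exemption: 25% × (548,000 zł − 232,000 zł) = 79,000 zł ≥ 50,000 zł, so the exemption is fully phased out
  Base: 548,000 zł − 0 zł = 548,000 zł
  548,000 zł × 12% = 65,760 zł

89,550 zł > 65,760 zł, so the regular income tax governs.

89,550 zł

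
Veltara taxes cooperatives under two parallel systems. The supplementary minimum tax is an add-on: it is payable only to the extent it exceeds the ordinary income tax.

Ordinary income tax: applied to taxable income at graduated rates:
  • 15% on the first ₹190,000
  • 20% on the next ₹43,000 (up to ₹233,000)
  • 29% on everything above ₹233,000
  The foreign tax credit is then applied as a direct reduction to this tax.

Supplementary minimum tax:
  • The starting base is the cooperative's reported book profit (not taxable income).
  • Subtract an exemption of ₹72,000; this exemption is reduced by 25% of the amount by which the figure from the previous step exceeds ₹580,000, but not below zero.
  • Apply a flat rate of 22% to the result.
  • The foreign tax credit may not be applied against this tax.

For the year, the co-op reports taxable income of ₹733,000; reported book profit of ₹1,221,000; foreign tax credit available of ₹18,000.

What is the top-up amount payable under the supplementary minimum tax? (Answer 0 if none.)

₹104,520

Ordinary income tax:
  ₹190,000 × 15% = ₹28,500
  ₹43,000 × 20% = ₹8,600
  ₹500,000 × 29% = ₹145,000
  → ₹182,100
  Less foreign tax credit ₹18,000 → ₹164,100

Supplementary minimum tax:
  Base (reported book profit): ₹1,221,000
  Exemption: 25% × (₹1,221,000 − ₹580,000) = ₹160,250 ≥ ₹72,000, so the exemption is fully phased out
  Base: ₹1,221,000 − ₹0 = ₹1,221,000
  ₹1,221,000 × 22% = ₹268,620

Excess of supplementary minimum tax over ordinary income tax: ₹268,620 − ₹164,100 = ₹104,520.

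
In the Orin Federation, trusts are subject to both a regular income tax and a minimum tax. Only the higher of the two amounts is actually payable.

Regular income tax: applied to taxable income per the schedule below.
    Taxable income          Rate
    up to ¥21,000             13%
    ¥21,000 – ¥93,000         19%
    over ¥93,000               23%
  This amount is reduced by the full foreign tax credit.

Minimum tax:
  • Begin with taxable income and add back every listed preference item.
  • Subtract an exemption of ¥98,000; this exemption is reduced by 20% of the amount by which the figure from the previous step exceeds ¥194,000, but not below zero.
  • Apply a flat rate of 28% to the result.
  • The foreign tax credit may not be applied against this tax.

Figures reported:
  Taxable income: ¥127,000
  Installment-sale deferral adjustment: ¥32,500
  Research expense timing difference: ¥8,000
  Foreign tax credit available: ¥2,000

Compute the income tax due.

¥22,230

Regular income tax:
  ¥21,000 × 13% = ¥2,730
  ¥72,000 × 19% = ¥13,680
  ¥34,000 × 23% = ¥7,820
  → ¥24,230
  Less foreign tax credit ¥2,000 → ¥22,230

Minimum tax:
  Adjusted income: ¥127,000 + ¥32,500 + ¥8,000 = ¥167,500
  Exemption: ¥167,500 ≤ ¥194,000, so full ¥98,000 applies
  Base: ¥167,500 − ¥98,000 = ¥69,500
  ¥69,500 × 28% = ¥19,460

¥22,230 > ¥19,460, so the regular income tax governs.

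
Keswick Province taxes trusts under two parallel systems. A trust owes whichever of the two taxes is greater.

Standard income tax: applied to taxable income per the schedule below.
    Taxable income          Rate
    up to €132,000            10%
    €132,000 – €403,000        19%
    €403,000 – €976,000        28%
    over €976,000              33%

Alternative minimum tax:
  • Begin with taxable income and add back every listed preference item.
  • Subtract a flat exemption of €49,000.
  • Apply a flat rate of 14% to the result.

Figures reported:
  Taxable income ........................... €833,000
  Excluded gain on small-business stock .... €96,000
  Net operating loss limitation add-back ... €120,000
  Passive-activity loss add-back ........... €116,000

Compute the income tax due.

€185,090

Alternative minimum tax:
  Adjusted income: €833,000 + €96,000 + €120,000 + €116,000 = €1,165,000
  Less exemption €49,000 → base €1,116,000
  €1,116,000 × 14% = €156,240

Standard income tax:
  €132,000 × 10% = €13,200
  €271,000 × 19% = €51,490
  €430,000 × 28% = €120,400
  → €185,090

€185,090 > €156,240, so the standard income tax governs.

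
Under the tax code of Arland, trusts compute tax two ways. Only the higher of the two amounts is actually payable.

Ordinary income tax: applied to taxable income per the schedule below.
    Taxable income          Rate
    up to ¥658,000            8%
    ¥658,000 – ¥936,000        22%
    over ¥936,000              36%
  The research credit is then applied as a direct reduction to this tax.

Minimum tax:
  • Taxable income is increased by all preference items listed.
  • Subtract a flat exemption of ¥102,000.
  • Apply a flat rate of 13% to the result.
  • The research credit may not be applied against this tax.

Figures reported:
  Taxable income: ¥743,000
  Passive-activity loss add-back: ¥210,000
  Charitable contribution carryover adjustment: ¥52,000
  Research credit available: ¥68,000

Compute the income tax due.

Minimum tax:
  Adjusted income: ¥743,000 + ¥210,000 + ¥52,000 = ¥1,005,000
  Less exemption ¥102,000 → base ¥903,000
  ¥903,000 × 13% = ¥117,390

Ordinary income tax:
  ¥658,000 × 8% = ¥52,640
  ¥85,000 × 22% = ¥18,700
  → ¥71,340
  Less research credit ¥68,000 → ¥3,340

¥117,390 > ¥3,340, so the minimum tax is the binding amount.

¥117,390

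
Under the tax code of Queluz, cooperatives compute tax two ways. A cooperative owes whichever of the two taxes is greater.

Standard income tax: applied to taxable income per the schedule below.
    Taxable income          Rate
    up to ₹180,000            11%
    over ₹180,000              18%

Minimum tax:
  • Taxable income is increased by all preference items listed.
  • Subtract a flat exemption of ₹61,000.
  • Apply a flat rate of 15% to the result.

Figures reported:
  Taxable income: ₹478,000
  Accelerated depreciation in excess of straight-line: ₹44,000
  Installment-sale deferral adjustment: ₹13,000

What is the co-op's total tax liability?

Standard income tax:
  ₹180,000 × 11% = ₹19,800
  ₹298,000 × 18% = ₹53,640
  → ₹73,440

Minimum tax:
  Adjusted income: ₹478,000 + ₹44,000 + ₹13,000 = ₹535,000
  Less exemption ₹61,000 → base ₹474,000
  ₹474,000 × 15% = ₹71,100

₹73,440 > ₹71,100, so the standard income tax governs.

₹73,440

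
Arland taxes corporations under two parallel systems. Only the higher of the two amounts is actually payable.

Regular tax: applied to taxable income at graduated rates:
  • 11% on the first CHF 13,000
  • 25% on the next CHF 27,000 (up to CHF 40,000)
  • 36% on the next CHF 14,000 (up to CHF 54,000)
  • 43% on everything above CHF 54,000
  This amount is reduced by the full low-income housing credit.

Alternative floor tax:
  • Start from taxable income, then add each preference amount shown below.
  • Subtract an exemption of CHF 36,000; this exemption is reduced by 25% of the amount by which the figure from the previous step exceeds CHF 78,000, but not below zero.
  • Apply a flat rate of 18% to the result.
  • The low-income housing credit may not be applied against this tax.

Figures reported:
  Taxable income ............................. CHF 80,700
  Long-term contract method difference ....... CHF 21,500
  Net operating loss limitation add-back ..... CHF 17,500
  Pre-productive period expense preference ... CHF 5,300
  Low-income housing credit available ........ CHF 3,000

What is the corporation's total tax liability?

Regular tax:
  CHF 13,000 × 11% = CHF 1,430
  CHF 27,000 × 25% = CHF 6,750
  CHF 14,000 × 36% = CHF 5,040
  CHF 26,700 × 43% = CHF 11,481
  → CHF 24,701
  Less low-income housing credit CHF 3,000 → CHF 21,701

Alternative floor tax:
  Adjusted income: CHF 80,700 + CHF 21,500 + CHF 17,500 + CHF 5,300 = CHF 125,000
  Exemption: CHF 36,000 − 25% × (CHF 125,000 − CHF 78,000) = CHF 36,000 − CHF 11,750 = CHF 24,250
  Base: CHF 125,000 − CHF 24,250 = CHF 100,750
  CHF 100,750 × 18% = CHF 18,135

CHF 21,701 > CHF 18,135, so the regular tax governs.

CHF 21,701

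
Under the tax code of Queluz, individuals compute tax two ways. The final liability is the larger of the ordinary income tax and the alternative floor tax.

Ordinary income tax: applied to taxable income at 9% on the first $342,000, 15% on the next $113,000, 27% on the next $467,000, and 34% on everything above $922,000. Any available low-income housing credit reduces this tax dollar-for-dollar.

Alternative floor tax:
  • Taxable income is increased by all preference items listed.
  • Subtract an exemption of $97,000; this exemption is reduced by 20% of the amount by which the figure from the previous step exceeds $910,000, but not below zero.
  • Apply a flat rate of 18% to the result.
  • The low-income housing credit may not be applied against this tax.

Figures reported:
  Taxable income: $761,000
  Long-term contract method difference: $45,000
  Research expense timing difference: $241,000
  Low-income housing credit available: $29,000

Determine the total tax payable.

$175,932

Ordinary income tax:
  $342,000 × 9% = $30,780
  $113,000 × 15% = $16,950
  $306,000 × 27% = $82,620
  → $130,350
  Less low-income housing credit $29,000 → $101,350

Alternative floor tax:
  Adjusted income: $761,000 + $45,000 + $241,000 = $1,047,000
  Exemption: $97,000 − 20% × ($1,047,000 − $910,000) = $97,000 − $27,400 = $69,600
  Base: $1,047,000 − $69,600 = $977,400
  $977,400 × 18% = $175,932

$175,932 > $101,350, so the alternative floor tax is the binding amount.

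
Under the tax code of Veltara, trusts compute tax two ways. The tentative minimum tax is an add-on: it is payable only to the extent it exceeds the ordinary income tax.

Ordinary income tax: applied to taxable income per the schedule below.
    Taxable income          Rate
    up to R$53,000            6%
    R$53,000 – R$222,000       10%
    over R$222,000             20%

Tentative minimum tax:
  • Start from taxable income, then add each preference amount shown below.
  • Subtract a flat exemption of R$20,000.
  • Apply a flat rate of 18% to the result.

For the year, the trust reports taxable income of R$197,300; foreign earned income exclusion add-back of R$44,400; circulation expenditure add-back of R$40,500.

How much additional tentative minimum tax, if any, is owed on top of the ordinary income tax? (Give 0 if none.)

Tentative minimum tax:
  Adjusted income: R$197,300 + R$44,400 + R$40,500 = R$282,200
  Less exemption R$20,000 → base R$262,200
  R$262,200 × 18% = R$47,196

Ordinary income tax:
  R$53,000 × 6% = R$3,180
  R$144,300 × 10% = R$14,430
  → R$17,610

Excess of tentative minimum tax over ordinary income tax: R$47,196 − R$17,610 = R$29,586.

R$29,586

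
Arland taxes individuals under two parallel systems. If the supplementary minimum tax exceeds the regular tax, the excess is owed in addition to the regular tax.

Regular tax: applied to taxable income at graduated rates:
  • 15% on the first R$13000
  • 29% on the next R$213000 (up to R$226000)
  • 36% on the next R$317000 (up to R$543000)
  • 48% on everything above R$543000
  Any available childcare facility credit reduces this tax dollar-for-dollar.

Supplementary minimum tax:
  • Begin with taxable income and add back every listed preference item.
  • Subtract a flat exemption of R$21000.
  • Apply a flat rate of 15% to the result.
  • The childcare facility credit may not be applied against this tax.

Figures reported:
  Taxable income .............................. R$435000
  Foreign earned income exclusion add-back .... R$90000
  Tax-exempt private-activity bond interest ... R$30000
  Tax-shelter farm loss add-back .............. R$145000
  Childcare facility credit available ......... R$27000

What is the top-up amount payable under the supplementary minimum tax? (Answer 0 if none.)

R$0

Supplementary minimum tax:
  Adjusted income: R$435000 + R$90000 + R$30000 + R$145000 = R$700000
  Less exemption R$21000 → base R$679000
  R$679000 × 15% = R$101850

Regular tax:
  R$13000 × 15% = R$1950
  R$213000 × 29% = R$61770
  R$209000 × 36% = R$75240
  → R$138960
  Less childcare facility credit R$27000 → R$111960

R$101850 ≤ R$111960, so no add-on is due.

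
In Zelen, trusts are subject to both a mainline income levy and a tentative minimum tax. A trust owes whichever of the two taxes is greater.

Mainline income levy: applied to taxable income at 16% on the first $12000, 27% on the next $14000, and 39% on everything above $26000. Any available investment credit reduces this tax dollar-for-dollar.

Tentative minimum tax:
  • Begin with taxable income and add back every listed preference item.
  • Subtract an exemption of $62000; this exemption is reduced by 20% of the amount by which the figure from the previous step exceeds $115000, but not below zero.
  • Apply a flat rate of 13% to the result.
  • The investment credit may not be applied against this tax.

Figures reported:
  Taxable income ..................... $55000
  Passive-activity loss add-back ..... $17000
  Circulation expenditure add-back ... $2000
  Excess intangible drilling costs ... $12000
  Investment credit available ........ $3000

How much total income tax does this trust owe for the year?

Mainline income levy:
  $12000 × 16% = $1920
  $14000 × 27% = $3780
  $29000 × 39% = $11310
  → $17010
  Less investment credit $3000 → $14010

Tentative minimum tax:
  Adjusted income: $55000 + $17000 + $2000 + $12000 = $86000
  Exemption: $86000 ≤ $115000, so full $62000 applies
  Base: $86000 − $62000 = $24000
  $24000 × 13% = $3120

$14010 > $3120, so the mainline income levy governs.

$14010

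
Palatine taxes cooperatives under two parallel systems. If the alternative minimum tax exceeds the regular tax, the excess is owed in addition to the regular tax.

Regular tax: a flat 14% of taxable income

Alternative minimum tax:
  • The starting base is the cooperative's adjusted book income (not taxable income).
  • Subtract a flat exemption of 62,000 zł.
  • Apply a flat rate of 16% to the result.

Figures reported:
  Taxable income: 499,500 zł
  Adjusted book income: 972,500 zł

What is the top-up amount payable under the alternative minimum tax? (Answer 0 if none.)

75,750 zł

Alternative minimum tax:
  Base (adjusted book income): 972,500 zł
  Less exemption 62,000 zł → base 910,500 zł
  910,500 zł × 16% = 145,680 zł

Regular tax:
  499,500 zł × 14% = 69,930 zł

Excess of alternative minimum tax over regular tax: 145,680 zł − 69,930 zł = 75,750 zł.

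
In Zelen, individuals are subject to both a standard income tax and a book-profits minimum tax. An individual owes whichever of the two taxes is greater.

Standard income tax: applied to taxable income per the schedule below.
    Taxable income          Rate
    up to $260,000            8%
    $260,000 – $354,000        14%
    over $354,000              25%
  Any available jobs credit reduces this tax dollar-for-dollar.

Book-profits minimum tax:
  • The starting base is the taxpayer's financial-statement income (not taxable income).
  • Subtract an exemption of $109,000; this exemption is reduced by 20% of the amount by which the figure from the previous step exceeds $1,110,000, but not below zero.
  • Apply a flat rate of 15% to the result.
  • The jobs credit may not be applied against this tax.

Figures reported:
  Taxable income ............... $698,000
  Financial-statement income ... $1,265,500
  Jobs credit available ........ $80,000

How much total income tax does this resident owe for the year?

Book-profits minimum tax:
  Base (financial-statement income): $1,265,500
  Exemption: $109,000 − 20% × ($1,265,500 − $1,110,000) = $109,000 − $31,100 = $77,900
  Base: $1,265,500 − $77,900 = $1,187,600
  $1,187,600 × 15% = $178,140

Standard income tax:
  $260,000 × 8% = $20,800
  $94,000 × 14% = $13,160
  $344,000 × 25% = $86,000
  → $119,960
  Less jobs credit $80,000 → $39,960

$178,140 > $39,960, so the book-profits minimum tax is the binding amount.

$178,140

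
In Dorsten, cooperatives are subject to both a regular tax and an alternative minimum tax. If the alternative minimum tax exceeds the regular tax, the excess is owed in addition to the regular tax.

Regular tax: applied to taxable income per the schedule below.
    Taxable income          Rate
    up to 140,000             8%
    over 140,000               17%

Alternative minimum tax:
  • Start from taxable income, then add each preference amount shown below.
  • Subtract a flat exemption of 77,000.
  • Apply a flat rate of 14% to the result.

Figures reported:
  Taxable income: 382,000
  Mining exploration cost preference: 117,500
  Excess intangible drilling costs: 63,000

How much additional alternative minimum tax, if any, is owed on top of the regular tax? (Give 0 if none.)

15,630

Alternative minimum tax:
  Adjusted income: 382,000 + 117,500 + 63,000 = 562,500
  Less exemption 77,000 → base 485,500
  485,500 × 14% = 67,970

Regular tax:
  140,000 × 8% = 11,200
  242,000 × 17% = 41,140
  → 52,340

Excess of alternative minimum tax over regular tax: 67,970 − 52,340 = 15,630.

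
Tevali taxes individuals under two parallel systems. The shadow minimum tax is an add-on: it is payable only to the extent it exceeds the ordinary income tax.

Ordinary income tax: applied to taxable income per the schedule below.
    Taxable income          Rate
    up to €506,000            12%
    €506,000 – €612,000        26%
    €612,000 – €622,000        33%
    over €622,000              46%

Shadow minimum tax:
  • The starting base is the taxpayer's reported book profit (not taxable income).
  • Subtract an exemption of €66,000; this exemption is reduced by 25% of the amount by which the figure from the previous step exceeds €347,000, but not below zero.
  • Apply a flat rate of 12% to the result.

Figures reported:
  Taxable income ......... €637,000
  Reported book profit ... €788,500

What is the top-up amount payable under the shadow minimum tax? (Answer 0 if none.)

€0

Ordinary income tax:
  €506,000 × 12% = €60,720
  €106,000 × 26% = €27,560
  €10,000 × 33% = €3,300
  €15,000 × 46% = €6,900
  → €98,480

Shadow minimum tax:
  Base (reported book profit): €788,500
  Exemption: 25% × (€788,500 − €347,000) = €110,375 ≥ €66,000, so the exemption is fully phased out
  Base: €788,500 − €0 = €788,500
  €788,500 × 12% = €94,620

€94,620 ≤ €98,480, so no add-on is due.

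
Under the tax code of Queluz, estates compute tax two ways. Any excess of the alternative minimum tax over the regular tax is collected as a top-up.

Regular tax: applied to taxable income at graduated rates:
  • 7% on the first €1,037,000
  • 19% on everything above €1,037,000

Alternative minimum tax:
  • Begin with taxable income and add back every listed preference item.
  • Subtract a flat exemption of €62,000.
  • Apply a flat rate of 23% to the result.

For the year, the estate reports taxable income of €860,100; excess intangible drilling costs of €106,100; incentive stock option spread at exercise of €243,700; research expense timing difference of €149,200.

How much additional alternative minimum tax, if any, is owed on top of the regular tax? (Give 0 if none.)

Alternative minimum tax:
  Adjusted income: €860,100 + €106,100 + €243,700 + €149,200 = €1,359,100
  Less exemption €62,000 → base €1,297,100
  €1,297,100 × 23% = €298,333

Regular tax:
  €860,100 × 7% = €60,207

Excess of alternative minimum tax over regular tax: €298,333 − €60,207 = €238,126.

€238,126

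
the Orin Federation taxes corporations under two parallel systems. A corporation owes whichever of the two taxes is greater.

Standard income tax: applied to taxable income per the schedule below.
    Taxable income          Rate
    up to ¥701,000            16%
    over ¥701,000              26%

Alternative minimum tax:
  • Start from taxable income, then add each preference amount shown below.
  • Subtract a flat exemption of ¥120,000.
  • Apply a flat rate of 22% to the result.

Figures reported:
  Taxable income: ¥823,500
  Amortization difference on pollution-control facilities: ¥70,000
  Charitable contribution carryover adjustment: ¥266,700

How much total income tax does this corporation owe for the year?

Standard income tax:
  ¥701,000 × 16% = ¥112,160
  ¥122,500 × 26% = ¥31,850
  → ¥144,010

Alternative minimum tax:
  Adjusted income: ¥823,500 + ¥70,000 + ¥266,700 = ¥1,160,200
  Less exemption ¥120,000 → base ¥1,040,200
  ¥1,040,200 × 22% = ¥228,844

¥228,844 > ¥144,010, so the alternative minimum tax is the binding amount.

¥228,844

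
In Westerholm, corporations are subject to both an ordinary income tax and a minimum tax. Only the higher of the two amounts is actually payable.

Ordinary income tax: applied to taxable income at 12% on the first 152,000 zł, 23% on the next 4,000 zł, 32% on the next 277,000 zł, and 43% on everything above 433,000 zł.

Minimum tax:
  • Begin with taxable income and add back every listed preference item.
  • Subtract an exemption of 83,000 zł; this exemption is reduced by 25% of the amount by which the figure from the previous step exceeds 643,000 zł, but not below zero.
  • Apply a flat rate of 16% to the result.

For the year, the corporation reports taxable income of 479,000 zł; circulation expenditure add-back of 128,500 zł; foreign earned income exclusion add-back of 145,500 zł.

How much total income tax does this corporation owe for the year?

127,580 zł

Minimum tax:
  Adjusted income: 479,000 zł + 128,500 zł + 145,500 zł = 753,000 zł
  Exemption: 83,000 zł − 25% × (753,000 zł − 643,000 zł) = 83,000 zł − 27,500 zł = 55,500 zł
  Base: 753,000 zł − 55,500 zł = 697,500 zł
  697,500 zł × 16% = 111,600 zł

Ordinary income tax:
  152,000 zł × 12% = 18,240 zł
  4,000 zł × 23% = 920 zł
  277,000 zł × 32% = 88,640 zł
  46,000 zł × 43% = 19,780 zł
  → 127,580 zł

127,580 zł > 111,600 zł, so the ordinary income tax governs.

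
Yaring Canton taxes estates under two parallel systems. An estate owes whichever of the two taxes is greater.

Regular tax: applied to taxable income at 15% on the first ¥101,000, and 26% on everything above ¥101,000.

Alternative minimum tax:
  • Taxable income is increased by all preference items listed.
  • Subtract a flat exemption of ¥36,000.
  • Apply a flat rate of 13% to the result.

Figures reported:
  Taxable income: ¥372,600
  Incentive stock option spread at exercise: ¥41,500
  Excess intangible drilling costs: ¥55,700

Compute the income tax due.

¥85,766

Alternative minimum tax:
  Adjusted income: ¥372,600 + ¥41,500 + ¥55,700 = ¥469,800
  Less exemption ¥36,000 → base ¥433,800
  ¥433,800 × 13% = ¥56,394

Regular tax:
  ¥101,000 × 15% = ¥15,150
  ¥271,600 × 26% = ¥70,616
  → ¥85,766

¥85,766 > ¥56,394, so the regular tax governs.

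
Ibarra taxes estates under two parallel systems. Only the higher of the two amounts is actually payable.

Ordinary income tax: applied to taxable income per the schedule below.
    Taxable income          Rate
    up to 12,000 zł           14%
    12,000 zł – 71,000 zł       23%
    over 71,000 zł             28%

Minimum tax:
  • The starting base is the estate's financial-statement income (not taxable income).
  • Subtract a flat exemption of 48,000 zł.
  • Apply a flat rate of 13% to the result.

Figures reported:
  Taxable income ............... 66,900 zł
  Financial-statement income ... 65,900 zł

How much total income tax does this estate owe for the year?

Ordinary income tax:
  12,000 zł × 14% = 1,680 zł
  54,900 zł × 23% = 12,627 zł
  → 14,307 zł

Minimum tax:
  Base (financial-statement income): 65,900 zł
  Less exemption 48,000 zł → base 17,900 zł
  17,900 zł × 13% = 2,327 zł

14,307 zł > 2,327 zł, so the ordinary income tax governs.

14,307 zł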